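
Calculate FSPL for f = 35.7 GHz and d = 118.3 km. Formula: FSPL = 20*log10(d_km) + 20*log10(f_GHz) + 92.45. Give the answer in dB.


20*log10(118.3) = 41.46
20*log10(35.7) = 31.05
FSPL = 165.0 dB

165.0 dB


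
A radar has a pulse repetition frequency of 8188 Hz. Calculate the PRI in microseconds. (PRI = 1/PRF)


PRI = 1/8188 = 0.0001221299 s = 122.1 us

122.1 us


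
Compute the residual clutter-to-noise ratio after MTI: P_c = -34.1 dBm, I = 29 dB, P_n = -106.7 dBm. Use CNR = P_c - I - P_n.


CNR = -34.1 - 29 - (-106.7) = 43.6 dB

43.6 dB


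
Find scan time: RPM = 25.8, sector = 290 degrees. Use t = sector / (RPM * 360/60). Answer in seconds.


t = 290 / (25.8 * 360) * 60 = 1.87 s

1.87 s


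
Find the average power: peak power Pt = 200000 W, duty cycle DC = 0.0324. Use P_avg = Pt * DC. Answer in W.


P_avg = 200000 * 0.0324 = 6480.0 W

6480.0 W


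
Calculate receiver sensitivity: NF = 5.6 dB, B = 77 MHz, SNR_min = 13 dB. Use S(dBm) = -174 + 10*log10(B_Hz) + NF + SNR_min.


10*log10(77000000.0) = 78.86
S = -174 + 78.86 + 5.6 + 13 = -76.5 dBm

-76.5 dBm


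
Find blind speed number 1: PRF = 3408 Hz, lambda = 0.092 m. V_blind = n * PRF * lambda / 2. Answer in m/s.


V_blind = 1 * 3408 * 0.092 / 2 = 156.8 m/s

156.8 m/s


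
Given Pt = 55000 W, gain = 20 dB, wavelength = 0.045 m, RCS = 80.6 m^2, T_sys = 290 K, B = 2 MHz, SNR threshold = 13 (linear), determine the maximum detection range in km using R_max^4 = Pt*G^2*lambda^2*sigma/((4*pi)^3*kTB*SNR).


G_lin = 10^(20/10) = 100.0
R^4 = 55000 * 100.0^2 * 0.045^2 * 80.6 / ((4*pi)^3 * 1.38e-23 * 290 * 2000000.0 * 13)
R^4 = 4.34753e17 m^4
R_max = (4.34753e17)^(1/4) = 25678.0 m = 25.7 km

25.7 km


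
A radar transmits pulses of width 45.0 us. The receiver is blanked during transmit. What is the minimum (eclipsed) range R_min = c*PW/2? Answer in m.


R_min = 3e8 * 45.0e-6 / 2 = 6750.0 m

6750.0 m


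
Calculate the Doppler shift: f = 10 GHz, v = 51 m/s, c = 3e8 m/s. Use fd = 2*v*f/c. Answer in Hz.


fd = 2 * 51 * 10000000000.0 / 3e8 = 3400.0 Hz

3400.0 Hz


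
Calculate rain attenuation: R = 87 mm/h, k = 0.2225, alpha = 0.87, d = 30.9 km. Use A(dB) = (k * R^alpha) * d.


gamma = 0.2225 * 87^0.87 = 10.832078 dB/km
A = 10.832078 * 30.9 = 334.71 dB

334.71 dB


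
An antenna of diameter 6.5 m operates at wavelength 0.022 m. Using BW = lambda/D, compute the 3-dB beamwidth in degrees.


BW_rad = 0.022 / 6.5 = 0.003385
BW_deg = 0.19 degrees

0.19 degrees


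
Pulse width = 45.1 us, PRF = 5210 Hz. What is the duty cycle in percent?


DC = 45.1e-6 * 5210 * 100 = 23.5%

23.5%


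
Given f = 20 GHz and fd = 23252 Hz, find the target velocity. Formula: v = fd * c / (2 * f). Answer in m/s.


v = 23252 * 3e8 / (2 * 20000000000.0) = 174.4 m/s

174.4 m/s


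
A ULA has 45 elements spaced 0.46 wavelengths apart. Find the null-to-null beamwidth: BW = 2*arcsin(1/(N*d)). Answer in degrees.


1/(N*d) = 1/(45*0.46) = 0.048309
BW = 2*arcsin(0.048309) = 5.5 degrees

5.5 degrees


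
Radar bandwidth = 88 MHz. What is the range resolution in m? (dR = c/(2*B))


dR = 3e8 / (2 * 88000000.0) = 1.7 m

1.7 m


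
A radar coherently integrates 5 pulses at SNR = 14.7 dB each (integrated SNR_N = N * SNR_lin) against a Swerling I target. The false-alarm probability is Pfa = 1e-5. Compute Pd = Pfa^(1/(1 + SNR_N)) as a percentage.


SNR_lin = 10^(14.7/10) = 29.51209
SNR_N = 5 * 29.51209 = 147.56045
1/(1 + SNR_N) = 1/148.56045 = 0.0067313
Pd = (1e-5)^0.0067313 = 0.92543
Pd = 92.5%

92.5%


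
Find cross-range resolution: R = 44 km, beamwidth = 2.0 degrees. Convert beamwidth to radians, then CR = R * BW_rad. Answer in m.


BW_rad = 0.034906585
CR = 44000 * 0.034906585 = 1535.9 m

1535.9 m


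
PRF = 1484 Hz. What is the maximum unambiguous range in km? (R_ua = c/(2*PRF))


R_ua = 3e8 / (2 * 1484) = 101078.2 m = 101.1 km

101.1 km


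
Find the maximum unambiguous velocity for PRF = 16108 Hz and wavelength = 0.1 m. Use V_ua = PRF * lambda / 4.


V_ua = 16108 * 0.1 / 4 = 402.7 m/s

402.7 m/s


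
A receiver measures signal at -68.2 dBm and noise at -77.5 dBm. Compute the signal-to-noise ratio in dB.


SNR = -68.2 - (-77.5) = 9.3 dB

9.3 dB


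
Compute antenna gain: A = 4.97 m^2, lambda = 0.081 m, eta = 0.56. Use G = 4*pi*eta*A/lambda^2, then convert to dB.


G_linear = 4*pi*0.56*4.97/0.081^2 = 5330.7
G_dB = 10*log10(5330.7) = 37.3 dB

37.3 dB


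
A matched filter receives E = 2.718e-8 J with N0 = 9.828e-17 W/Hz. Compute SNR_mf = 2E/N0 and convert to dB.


SNR_lin = 2 * 2.718e-8 / 9.828e-17 = 5.531e8
SNR_dB = 10*log10(5.531e8) = 87.4 dB

87.4 dB


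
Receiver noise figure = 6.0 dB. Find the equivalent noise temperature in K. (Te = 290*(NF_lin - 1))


NF_lin = 10^(6.0/10) = 3.981072
Te = 290 * (3.981072 - 1) = 864.5 K

864.5 K


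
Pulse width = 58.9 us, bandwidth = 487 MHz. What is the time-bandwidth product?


TBP = 58.9 * 487 = 28684.3

28684.3


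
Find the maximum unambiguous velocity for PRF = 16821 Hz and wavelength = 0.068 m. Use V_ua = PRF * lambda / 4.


V_ua = 16821 * 0.068 / 4 = 286.0 m/s

286.0 m/s


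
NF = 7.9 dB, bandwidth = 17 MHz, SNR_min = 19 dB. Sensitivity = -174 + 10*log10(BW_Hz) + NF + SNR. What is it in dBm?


10*log10(17000000.0) = 72.3
S = -174 + 72.3 + 7.9 + 19 = -74.8 dBm

-74.8 dBm


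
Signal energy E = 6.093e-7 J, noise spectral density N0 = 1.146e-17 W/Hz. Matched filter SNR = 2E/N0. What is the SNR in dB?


SNR_lin = 2 * 6.093e-7 / 1.146e-17 = 1.063e11
SNR_dB = 10*log10(1.063e11) = 110.3 dB

110.3 dB


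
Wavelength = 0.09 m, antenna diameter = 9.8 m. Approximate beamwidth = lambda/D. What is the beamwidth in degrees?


BW_rad = 0.09 / 9.8 = 0.009184
BW_deg = 0.53 degrees

0.53 degrees


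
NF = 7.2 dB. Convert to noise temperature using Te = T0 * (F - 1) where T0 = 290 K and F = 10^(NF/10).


NF_lin = 10^(7.2/10) = 5.248075
Te = 290 * (5.248075 - 1) = 1231.9 K

1231.9 K


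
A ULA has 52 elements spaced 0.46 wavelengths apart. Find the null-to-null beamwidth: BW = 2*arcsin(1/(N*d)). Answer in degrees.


1/(N*d) = 1/(52*0.46) = 0.041806
BW = 2*arcsin(0.041806) = 4.8 degrees

4.8 degrees


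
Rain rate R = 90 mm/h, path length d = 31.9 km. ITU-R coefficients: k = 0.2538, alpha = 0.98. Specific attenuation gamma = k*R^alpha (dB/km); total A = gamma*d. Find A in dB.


gamma = 0.2538 * 90^0.98 = 20.876096 dB/km
A = 20.876096 * 31.9 = 665.95 dB

665.95 dB


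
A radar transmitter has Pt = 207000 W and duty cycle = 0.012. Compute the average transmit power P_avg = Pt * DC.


P_avg = 207000 * 0.012 = 2484.0 W

2484.0 W


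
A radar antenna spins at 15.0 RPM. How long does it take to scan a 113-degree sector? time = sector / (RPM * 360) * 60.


t = 113 / (15.0 * 360) * 60 = 1.26 s

1.26 s


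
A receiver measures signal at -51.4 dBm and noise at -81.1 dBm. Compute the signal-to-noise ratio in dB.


SNR = -51.4 - (-81.1) = 29.7 dB

29.7 dB


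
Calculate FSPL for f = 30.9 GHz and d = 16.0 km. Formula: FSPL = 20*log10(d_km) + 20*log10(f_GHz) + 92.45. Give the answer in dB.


20*log10(16.0) = 24.08
20*log10(30.9) = 29.8
FSPL = 146.3 dB

146.3 dB


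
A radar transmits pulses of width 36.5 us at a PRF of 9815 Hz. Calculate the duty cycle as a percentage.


DC = 36.5e-6 * 9815 * 100 = 35.82%

35.82%


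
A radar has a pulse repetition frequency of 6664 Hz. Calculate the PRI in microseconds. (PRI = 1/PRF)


PRI = 1/6664 = 0.00015006 s = 150.1 us

150.1 us


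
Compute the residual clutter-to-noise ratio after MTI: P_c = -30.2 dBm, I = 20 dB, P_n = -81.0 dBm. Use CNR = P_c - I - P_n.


CNR = -30.2 - 20 - (-81.0) = 30.8 dB

30.8 dB


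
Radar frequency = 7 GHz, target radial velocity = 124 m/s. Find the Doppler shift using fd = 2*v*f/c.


fd = 2 * 124 * 7000000000.0 / 3e8 = 5786.7 Hz

5786.7 Hz


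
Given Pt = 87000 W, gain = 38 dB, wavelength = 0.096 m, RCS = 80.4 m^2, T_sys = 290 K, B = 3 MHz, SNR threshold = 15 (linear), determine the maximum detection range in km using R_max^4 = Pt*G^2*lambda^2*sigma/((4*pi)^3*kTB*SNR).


G_lin = 10^(38/10) = 6309.573445
R^4 = 87000 * 6309.573445^2 * 0.096^2 * 80.4 / ((4*pi)^3 * 1.38e-23 * 290 * 3000000.0 * 15)
R^4 = 7.18123e21 m^4
R_max = (7.18123e21)^(1/4) = 291105.0 m = 291.1 km

291.1 km


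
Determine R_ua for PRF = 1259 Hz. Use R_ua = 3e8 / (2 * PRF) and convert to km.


R_ua = 3e8 / (2 * 1259) = 119142.2 m = 119.1 km

119.1 km


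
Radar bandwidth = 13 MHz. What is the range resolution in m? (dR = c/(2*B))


dR = 3e8 / (2 * 13000000.0) = 11.54 m

11.54 m


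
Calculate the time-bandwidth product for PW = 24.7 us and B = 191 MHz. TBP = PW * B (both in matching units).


TBP = 24.7 * 191 = 4717.7

4717.7


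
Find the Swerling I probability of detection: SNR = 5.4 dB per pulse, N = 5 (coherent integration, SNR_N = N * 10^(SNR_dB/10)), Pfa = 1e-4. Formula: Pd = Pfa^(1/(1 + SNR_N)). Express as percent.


SNR_lin = 10^(5.4/10) = 3.46737
SNR_N = 5 * 3.46737 = 17.33685
1/(1 + SNR_N) = 1/18.33685 = 0.054535
Pd = (1e-4)^0.054535 = 0.60515
Pd = 60.5%

60.5%


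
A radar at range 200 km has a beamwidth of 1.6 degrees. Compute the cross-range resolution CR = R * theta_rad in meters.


BW_rad = 0.027925268
CR = 200000 * 0.027925268 = 5585.1 m

5585.1 m


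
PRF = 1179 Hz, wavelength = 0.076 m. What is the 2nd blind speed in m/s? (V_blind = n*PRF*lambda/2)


V_blind = 2 * 1179 * 0.076 / 2 = 89.6 m/s

89.6 m/s


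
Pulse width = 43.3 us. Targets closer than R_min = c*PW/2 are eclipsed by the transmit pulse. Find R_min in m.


R_min = 3e8 * 43.3e-6 / 2 = 6495.0 m

6495.0 m


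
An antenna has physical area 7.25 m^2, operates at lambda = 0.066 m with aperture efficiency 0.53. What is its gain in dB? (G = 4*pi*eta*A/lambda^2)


G_linear = 4*pi*0.53*7.25/0.066^2 = 11085.0
G_dB = 10*log10(11085.0) = 40.4 dB

40.4 dB


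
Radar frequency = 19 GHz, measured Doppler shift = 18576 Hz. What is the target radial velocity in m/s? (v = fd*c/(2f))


v = 18576 * 3e8 / (2 * 19000000000.0) = 146.7 m/s

146.7 m/s


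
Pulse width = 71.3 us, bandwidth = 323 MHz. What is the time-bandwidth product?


TBP = 71.3 * 323 = 23029.9

23029.9


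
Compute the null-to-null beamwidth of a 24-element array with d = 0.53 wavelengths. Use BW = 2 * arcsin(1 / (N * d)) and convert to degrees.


1/(N*d) = 1/(24*0.53) = 0.078616
BW = 2*arcsin(0.078616) = 9.0 degrees

9.0 degrees


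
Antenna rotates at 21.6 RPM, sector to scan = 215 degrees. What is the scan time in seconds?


t = 215 / (21.6 * 360) * 60 = 1.66 s

1.66 s


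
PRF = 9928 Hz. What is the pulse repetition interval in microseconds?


PRI = 1/9928 = 0.0001007252 s = 100.7 us

100.7 us


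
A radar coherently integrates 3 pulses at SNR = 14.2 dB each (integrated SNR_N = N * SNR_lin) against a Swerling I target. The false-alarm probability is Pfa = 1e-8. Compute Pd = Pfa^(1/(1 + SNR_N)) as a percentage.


SNR_lin = 10^(14.2/10) = 26.30268
SNR_N = 3 * 26.30268 = 78.90804
1/(1 + SNR_N) = 1/79.90804 = 0.0125144
Pd = (1e-8)^0.0125144 = 0.79412
Pd = 79.4%

79.4%


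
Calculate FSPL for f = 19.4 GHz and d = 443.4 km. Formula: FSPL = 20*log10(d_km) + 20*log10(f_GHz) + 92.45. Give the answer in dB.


20*log10(443.4) = 52.94
20*log10(19.4) = 25.76
FSPL = 171.1 dB

171.1 dB


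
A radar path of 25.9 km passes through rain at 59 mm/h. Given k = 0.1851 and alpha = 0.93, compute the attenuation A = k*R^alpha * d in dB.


gamma = 0.1851 * 59^0.93 = 8.209161 dB/km
A = 8.209161 * 25.9 = 212.62 dB

212.62 dB


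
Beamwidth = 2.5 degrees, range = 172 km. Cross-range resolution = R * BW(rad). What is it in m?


BW_rad = 0.043633231
CR = 172000 * 0.043633231 = 7504.9 m

7504.9 m


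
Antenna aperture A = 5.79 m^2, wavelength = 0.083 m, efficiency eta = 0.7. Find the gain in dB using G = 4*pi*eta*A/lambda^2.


G_linear = 4*pi*0.7*5.79/0.083^2 = 7393.16
G_dB = 10*log10(7393.16) = 38.7 dB

38.7 dB


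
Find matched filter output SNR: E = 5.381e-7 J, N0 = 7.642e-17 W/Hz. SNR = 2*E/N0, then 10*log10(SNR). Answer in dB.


SNR_lin = 2 * 5.381e-7 / 7.642e-17 = 1.408e10
SNR_dB = 10*log10(1.408e10) = 101.5 dB

101.5 dB


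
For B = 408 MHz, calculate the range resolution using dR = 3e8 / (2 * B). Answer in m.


dR = 3e8 / (2 * 408000000.0) = 0.37 m

0.37 m


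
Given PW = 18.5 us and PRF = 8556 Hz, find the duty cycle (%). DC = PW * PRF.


DC = 18.5e-6 * 8556 * 100 = 15.83%

15.83%


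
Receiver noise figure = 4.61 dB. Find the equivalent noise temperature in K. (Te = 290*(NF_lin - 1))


NF_lin = 10^(4.61/10) = 2.89068
Te = 290 * (2.89068 - 1) = 548.3 K

548.3 K


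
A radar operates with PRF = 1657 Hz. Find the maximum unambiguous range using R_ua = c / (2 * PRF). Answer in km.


R_ua = 3e8 / (2 * 1657) = 90525.0 m = 90.5 km

90.5 km


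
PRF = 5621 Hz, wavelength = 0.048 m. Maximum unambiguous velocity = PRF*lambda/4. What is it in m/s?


V_ua = 5621 * 0.048 / 4 = 67.5 m/s

67.5 m/s


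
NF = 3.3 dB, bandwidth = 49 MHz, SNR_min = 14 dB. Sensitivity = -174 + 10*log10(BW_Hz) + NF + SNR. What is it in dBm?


10*log10(49000000.0) = 76.9
S = -174 + 76.9 + 3.3 + 14 = -79.8 dBm

-79.8 dBm


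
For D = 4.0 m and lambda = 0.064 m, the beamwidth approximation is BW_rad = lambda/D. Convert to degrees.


BW_rad = 0.064 / 4.0 = 0.016
BW_deg = 0.92 degrees

0.92 degrees


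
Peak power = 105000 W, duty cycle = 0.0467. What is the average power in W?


P_avg = 105000 * 0.0467 = 4903.5 W

4903.5 W


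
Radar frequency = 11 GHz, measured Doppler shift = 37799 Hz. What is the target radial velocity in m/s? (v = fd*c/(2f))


v = 37799 * 3e8 / (2 * 11000000000.0) = 515.4 m/s

515.4 m/s


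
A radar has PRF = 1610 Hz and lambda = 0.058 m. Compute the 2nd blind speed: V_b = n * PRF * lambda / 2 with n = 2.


V_blind = 2 * 1610 * 0.058 / 2 = 93.4 m/s

93.4 m/s


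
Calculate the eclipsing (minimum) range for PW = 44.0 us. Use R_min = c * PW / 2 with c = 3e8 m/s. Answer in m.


R_min = 3e8 * 44.0e-6 / 2 = 6600.0 m

6600.0 m


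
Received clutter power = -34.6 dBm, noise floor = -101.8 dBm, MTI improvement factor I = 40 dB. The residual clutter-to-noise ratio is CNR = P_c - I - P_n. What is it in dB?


CNR = -34.6 - 40 - (-101.8) = 27.2 dB

27.2 dB


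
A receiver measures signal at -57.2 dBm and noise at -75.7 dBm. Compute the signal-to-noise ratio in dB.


SNR = -57.2 - (-75.7) = 18.5 dB

18.5 dB


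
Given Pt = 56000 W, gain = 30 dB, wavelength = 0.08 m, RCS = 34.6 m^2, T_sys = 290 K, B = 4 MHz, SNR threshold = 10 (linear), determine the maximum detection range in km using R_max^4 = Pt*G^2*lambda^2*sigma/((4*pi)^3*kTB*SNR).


G_lin = 10^(30/10) = 1000.0
R^4 = 56000 * 1000.0^2 * 0.08^2 * 34.6 / ((4*pi)^3 * 1.38e-23 * 290 * 4000000.0 * 10)
R^4 = 3.90371e19 m^4
R_max = (3.90371e19)^(1/4) = 79044.1 m = 79.0 km

79.0 km


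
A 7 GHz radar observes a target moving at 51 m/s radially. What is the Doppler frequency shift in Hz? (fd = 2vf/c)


fd = 2 * 51 * 7000000000.0 / 3e8 = 2380.0 Hz

2380.0 Hz


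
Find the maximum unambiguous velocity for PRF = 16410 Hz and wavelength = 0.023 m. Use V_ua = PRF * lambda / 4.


V_ua = 16410 * 0.023 / 4 = 94.4 m/s

94.4 m/s


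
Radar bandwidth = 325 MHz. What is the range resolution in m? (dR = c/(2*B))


dR = 3e8 / (2 * 325000000.0) = 0.46 m

0.46 m


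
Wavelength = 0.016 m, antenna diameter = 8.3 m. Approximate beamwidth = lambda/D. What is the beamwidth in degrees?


BW_rad = 0.016 / 8.3 = 0.001928
BW_deg = 0.11 degrees

0.11 degrees


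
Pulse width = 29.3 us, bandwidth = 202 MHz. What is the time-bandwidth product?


TBP = 29.3 * 202 = 5918.6

5918.6


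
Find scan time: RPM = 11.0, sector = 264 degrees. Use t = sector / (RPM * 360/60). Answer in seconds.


t = 264 / (11.0 * 360) * 60 = 4.0 s

4.0 s


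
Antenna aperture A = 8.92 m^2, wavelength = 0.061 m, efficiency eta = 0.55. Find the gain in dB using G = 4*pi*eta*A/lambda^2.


G_linear = 4*pi*0.55*8.92/0.061^2 = 16568.29
G_dB = 10*log10(16568.29) = 42.2 dB

42.2 dB


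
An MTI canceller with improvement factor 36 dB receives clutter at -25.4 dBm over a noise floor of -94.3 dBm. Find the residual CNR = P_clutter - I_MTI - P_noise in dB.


CNR = -25.4 - 36 - (-94.3) = 32.9 dB

32.9 dB


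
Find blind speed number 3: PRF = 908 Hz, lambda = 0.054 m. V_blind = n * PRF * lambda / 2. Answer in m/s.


V_blind = 3 * 908 * 0.054 / 2 = 73.5 m/s

73.5 m/s


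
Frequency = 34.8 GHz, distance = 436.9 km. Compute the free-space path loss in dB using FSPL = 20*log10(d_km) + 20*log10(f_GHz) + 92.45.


20*log10(436.9) = 52.81
20*log10(34.8) = 30.83
FSPL = 176.1 dB

176.1 dB


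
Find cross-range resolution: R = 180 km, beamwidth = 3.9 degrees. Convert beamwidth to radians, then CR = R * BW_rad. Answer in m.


BW_rad = 0.068067841
CR = 180000 * 0.068067841 = 12252.2 m

12252.2 m


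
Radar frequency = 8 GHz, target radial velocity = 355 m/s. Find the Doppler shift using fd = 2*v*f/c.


fd = 2 * 355 * 8000000000.0 / 3e8 = 18933.3 Hz

18933.3 Hz


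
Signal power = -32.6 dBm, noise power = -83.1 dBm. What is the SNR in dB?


SNR = -32.6 - (-83.1) = 50.5 dB

50.5 dB


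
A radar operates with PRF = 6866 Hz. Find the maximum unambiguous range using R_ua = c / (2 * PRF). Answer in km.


R_ua = 3e8 / (2 * 6866) = 21846.8 m = 21.8 km

21.8 km


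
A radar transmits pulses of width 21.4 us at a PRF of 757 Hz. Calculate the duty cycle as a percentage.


DC = 21.4e-6 * 757 * 100 = 1.62%

1.62%


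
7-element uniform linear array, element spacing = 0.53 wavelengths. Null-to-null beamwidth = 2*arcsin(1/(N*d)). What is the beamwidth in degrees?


1/(N*d) = 1/(7*0.53) = 0.269542
BW = 2*arcsin(0.269542) = 31.3 degrees

31.3 degrees


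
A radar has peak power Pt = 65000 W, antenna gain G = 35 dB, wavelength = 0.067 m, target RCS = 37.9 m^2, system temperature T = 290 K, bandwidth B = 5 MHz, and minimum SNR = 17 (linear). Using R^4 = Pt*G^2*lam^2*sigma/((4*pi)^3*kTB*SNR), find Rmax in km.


G_lin = 10^(35/10) = 3162.27766
R^4 = 65000 * 3162.27766^2 * 0.067^2 * 37.9 / ((4*pi)^3 * 1.38e-23 * 290 * 5000000.0 * 17)
R^4 = 1.63824e20 m^4
R_max = (1.63824e20)^(1/4) = 113134.3 m = 113.1 km

113.1 km


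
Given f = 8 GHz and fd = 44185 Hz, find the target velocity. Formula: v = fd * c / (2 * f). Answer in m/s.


v = 44185 * 3e8 / (2 * 8000000000.0) = 828.5 m/s

828.5 m/s


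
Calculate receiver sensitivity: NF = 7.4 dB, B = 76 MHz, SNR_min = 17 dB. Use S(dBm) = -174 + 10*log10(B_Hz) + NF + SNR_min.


10*log10(76000000.0) = 78.81
S = -174 + 78.81 + 7.4 + 17 = -70.8 dBm

-70.8 dBm


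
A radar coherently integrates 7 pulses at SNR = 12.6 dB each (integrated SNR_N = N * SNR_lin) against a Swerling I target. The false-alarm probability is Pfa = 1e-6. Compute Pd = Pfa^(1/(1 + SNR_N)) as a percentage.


SNR_lin = 10^(12.6/10) = 18.19701
SNR_N = 7 * 18.19701 = 127.37907
1/(1 + SNR_N) = 1/128.37907 = 0.0077894
Pd = (1e-6)^0.0077894 = 0.89797
Pd = 89.8%

89.8%


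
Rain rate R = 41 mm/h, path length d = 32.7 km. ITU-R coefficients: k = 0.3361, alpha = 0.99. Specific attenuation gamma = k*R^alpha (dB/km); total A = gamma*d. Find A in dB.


gamma = 0.3361 * 41^0.99 = 13.277751 dB/km
A = 13.277751 * 32.7 = 434.18 dB

434.18 dB


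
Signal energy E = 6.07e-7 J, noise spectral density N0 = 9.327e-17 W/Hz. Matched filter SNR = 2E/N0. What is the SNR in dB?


SNR_lin = 2 * 6.07e-7 / 9.327e-17 = 1.302e10
SNR_dB = 10*log10(1.302e10) = 101.1 dB

101.1 dB


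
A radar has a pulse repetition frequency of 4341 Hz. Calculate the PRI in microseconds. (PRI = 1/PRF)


PRI = 1/4341 = 0.0002303617 s = 230.4 us

230.4 us


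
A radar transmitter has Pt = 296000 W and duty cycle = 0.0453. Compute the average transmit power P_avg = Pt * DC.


P_avg = 296000 * 0.0453 = 13408.8 W

13408.8 W


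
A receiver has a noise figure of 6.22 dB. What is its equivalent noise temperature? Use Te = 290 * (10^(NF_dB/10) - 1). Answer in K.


NF_lin = 10^(6.22/10) = 4.187936
Te = 290 * (4.187936 - 1) = 924.5 K

924.5 K


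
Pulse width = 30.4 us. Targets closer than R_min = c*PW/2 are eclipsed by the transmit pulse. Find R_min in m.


R_min = 3e8 * 30.4e-6 / 2 = 4560.0 m

4560.0 m


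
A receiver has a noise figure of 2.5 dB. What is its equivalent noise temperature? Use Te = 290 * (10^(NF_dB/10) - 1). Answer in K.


NF_lin = 10^(2.5/10) = 1.778279
Te = 290 * (1.778279 - 1) = 225.7 K

225.7 K


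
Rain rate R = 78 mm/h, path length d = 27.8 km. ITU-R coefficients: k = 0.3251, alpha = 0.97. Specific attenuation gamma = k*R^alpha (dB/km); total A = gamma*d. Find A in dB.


gamma = 0.3251 * 78^0.97 = 22.250959 dB/km
A = 22.250959 * 27.8 = 618.58 dB

618.58 dB


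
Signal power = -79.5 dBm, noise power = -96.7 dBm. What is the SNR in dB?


SNR = -79.5 - (-96.7) = 17.2 dB

17.2 dB


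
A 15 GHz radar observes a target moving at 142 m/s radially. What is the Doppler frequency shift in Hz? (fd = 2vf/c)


fd = 2 * 142 * 15000000000.0 / 3e8 = 14200.0 Hz

14200.0 Hz


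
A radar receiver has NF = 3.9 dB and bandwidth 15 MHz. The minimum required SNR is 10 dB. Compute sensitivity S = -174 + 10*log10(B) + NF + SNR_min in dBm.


10*log10(15000000.0) = 71.76
S = -174 + 71.76 + 3.9 + 10 = -88.3 dBm

-88.3 dBm


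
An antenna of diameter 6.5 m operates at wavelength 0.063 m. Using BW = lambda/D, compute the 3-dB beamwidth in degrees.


BW_rad = 0.063 / 6.5 = 0.009692
BW_deg = 0.56 degrees

0.56 degrees


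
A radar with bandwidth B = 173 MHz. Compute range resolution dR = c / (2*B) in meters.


dR = 3e8 / (2 * 173000000.0) = 0.87 m

0.87 m


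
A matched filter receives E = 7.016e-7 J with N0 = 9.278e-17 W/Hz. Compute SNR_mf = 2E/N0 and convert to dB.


SNR_lin = 2 * 7.016e-7 / 9.278e-17 = 1.512e10
SNR_dB = 10*log10(1.512e10) = 101.8 dB

101.8 dB


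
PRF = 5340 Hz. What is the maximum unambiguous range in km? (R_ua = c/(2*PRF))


R_ua = 3e8 / (2 * 5340) = 28089.9 m = 28.1 km

28.1 km


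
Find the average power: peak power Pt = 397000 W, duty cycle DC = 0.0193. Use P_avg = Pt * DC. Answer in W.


P_avg = 397000 * 0.0193 = 7662.1 W

7662.1 W


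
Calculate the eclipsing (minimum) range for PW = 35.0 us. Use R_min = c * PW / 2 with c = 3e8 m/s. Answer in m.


R_min = 3e8 * 35.0e-6 / 2 = 5250.0 m

5250.0 m


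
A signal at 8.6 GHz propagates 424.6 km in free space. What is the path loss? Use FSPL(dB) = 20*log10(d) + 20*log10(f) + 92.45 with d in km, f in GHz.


20*log10(424.6) = 52.56
20*log10(8.6) = 18.69
FSPL = 163.7 dB

163.7 dB


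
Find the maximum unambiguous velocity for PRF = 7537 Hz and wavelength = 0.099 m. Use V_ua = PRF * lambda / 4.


V_ua = 7537 * 0.099 / 4 = 186.5 m/s

186.5 m/s


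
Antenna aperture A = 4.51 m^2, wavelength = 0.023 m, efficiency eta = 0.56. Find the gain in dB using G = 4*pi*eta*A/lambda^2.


G_linear = 4*pi*0.56*4.51/0.023^2 = 59995.51
G_dB = 10*log10(59995.51) = 47.8 dB

47.8 dB


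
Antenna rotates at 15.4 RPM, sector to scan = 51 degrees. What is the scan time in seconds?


t = 51 / (15.4 * 360) * 60 = 0.55 s

0.55 s


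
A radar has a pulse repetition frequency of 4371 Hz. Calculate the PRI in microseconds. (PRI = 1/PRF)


PRI = 1/4371 = 0.0002287806 s = 228.8 us

228.8 us


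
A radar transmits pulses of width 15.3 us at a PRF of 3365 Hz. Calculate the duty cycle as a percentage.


DC = 15.3e-6 * 3365 * 100 = 5.15%

5.15%


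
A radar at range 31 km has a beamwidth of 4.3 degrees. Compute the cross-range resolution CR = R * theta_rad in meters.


BW_rad = 0.075049158
CR = 31000 * 0.075049158 = 2326.5 m

2326.5 m


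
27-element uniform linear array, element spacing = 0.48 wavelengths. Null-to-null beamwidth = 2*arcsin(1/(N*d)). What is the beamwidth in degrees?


1/(N*d) = 1/(27*0.48) = 0.07716
BW = 2*arcsin(0.07716) = 8.9 degrees

8.9 degrees


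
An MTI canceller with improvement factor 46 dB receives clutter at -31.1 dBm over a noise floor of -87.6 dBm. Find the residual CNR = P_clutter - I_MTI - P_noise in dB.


CNR = -31.1 - 46 - (-87.6) = 10.5 dB

10.5 dB


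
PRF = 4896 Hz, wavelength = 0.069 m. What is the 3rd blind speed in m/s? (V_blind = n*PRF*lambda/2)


V_blind = 3 * 4896 * 0.069 / 2 = 506.7 m/s

506.7 m/s


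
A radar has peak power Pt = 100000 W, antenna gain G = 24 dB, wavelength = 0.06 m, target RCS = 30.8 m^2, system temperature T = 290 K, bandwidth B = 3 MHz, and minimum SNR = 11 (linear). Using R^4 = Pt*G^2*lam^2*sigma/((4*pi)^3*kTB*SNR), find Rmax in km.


G_lin = 10^(24/10) = 251.188643
R^4 = 100000 * 251.188643^2 * 0.06^2 * 30.8 / ((4*pi)^3 * 1.38e-23 * 290 * 3000000.0 * 11)
R^4 = 2.66952e18 m^4
R_max = (2.66952e18)^(1/4) = 40421.1 m = 40.4 km

40.4 km


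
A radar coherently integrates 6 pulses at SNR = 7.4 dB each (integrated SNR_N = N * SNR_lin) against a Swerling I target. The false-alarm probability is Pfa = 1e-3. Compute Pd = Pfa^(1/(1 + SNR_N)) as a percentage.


SNR_lin = 10^(7.4/10) = 5.49541
SNR_N = 6 * 5.49541 = 32.97246
1/(1 + SNR_N) = 1/33.97246 = 0.0294356
Pd = (1e-3)^0.0294356 = 0.81601
Pd = 81.6%

81.6%


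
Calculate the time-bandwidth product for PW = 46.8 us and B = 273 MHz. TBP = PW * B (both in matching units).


TBP = 46.8 * 273 = 12776.4

12776.4


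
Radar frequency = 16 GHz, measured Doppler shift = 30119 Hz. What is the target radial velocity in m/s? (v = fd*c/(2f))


v = 30119 * 3e8 / (2 * 16000000000.0) = 282.4 m/s

282.4 m/s


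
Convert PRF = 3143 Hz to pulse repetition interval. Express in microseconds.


PRI = 1/3143 = 0.0003181674 s = 318.2 us

318.2 us


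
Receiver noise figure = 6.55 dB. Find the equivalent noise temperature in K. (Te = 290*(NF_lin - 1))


NF_lin = 10^(6.55/10) = 4.518559
Te = 290 * (4.518559 - 1) = 1020.4 K

1020.4 K


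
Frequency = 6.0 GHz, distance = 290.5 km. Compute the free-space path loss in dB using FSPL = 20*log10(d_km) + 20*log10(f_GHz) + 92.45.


20*log10(290.5) = 49.26
20*log10(6.0) = 15.56
FSPL = 157.3 dB

157.3 dB


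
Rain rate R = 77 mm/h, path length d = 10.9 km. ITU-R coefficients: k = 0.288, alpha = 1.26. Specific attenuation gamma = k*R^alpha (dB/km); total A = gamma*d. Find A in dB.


gamma = 0.288 * 77^1.26 = 68.607375 dB/km
A = 68.607375 * 10.9 = 747.82 dB

747.82 dB


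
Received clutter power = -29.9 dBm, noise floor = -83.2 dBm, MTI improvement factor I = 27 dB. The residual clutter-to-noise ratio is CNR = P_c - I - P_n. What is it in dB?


CNR = -29.9 - 27 - (-83.2) = 26.3 dB

26.3 dB


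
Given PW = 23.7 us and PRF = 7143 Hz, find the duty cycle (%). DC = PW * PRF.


DC = 23.7e-6 * 7143 * 100 = 16.93%

16.93%


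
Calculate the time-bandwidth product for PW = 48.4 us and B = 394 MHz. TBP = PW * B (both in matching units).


TBP = 48.4 * 394 = 19069.6

19069.6


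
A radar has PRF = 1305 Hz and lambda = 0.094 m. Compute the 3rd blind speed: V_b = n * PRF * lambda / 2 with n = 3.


V_blind = 3 * 1305 * 0.094 / 2 = 184.0 m/s

184.0 m/s


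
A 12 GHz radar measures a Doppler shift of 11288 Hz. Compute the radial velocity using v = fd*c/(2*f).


v = 11288 * 3e8 / (2 * 12000000000.0) = 141.1 m/s

141.1 m/s


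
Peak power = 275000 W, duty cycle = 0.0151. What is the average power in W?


P_avg = 275000 * 0.0151 = 4152.5 W

4152.5 W


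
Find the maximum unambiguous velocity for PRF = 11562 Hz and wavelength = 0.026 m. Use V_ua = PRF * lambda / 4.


V_ua = 11562 * 0.026 / 4 = 75.2 m/s

75.2 m/s


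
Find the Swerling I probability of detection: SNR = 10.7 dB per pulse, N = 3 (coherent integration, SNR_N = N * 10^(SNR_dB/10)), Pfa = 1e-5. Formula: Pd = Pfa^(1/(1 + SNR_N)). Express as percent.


SNR_lin = 10^(10.7/10) = 11.74898
SNR_N = 3 * 11.74898 = 35.24694
1/(1 + SNR_N) = 1/36.24694 = 0.0275885
Pd = (1e-5)^0.0275885 = 0.72788
Pd = 72.8%

72.8%


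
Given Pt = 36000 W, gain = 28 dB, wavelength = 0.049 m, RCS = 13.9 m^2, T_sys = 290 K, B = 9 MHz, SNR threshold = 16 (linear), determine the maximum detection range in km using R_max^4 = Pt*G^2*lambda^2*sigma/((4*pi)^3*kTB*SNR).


G_lin = 10^(28/10) = 630.957344
R^4 = 36000 * 630.957344^2 * 0.049^2 * 13.9 / ((4*pi)^3 * 1.38e-23 * 290 * 9000000.0 * 16)
R^4 = 4.18254e17 m^4
R_max = (4.18254e17)^(1/4) = 25430.8 m = 25.4 km

25.4 km


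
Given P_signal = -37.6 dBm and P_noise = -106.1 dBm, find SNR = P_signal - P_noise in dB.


SNR = -37.6 - (-106.1) = 68.5 dB

68.5 dB


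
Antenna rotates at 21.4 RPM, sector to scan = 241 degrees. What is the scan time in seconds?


t = 241 / (21.4 * 360) * 60 = 1.88 s

1.88 s


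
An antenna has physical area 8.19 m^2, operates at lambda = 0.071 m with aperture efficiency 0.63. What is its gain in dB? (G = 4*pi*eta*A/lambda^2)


G_linear = 4*pi*0.63*8.19/0.071^2 = 12862.27
G_dB = 10*log10(12862.27) = 41.1 dB

41.1 dB


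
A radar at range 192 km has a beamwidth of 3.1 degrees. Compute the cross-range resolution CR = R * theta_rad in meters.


BW_rad = 0.054105207
CR = 192000 * 0.054105207 = 10388.2 m

10388.2 m


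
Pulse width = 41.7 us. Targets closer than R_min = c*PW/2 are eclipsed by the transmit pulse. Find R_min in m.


R_min = 3e8 * 41.7e-6 / 2 = 6255.0 m

6255.0 m


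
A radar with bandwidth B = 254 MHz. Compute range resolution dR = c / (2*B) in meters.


dR = 3e8 / (2 * 254000000.0) = 0.59 m

0.59 m


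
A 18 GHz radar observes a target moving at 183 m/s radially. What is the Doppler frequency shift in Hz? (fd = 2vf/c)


fd = 2 * 183 * 18000000000.0 / 3e8 = 21960.0 Hz

21960.0 Hz


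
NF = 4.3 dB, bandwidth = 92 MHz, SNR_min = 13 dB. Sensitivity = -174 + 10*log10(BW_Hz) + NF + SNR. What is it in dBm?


10*log10(92000000.0) = 79.64
S = -174 + 79.64 + 4.3 + 13 = -77.1 dBm

-77.1 dBm


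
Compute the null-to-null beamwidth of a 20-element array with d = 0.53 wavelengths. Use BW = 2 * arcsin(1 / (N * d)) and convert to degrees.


1/(N*d) = 1/(20*0.53) = 0.09434
BW = 2*arcsin(0.09434) = 10.8 degrees

10.8 degrees


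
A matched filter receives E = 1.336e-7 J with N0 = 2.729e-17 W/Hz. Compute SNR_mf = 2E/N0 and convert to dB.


SNR_lin = 2 * 1.336e-7 / 2.729e-17 = 9.791e9
SNR_dB = 10*log10(9.791e9) = 99.9 dB

99.9 dB


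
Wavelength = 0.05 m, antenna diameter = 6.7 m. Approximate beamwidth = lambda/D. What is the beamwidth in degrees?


BW_rad = 0.05 / 6.7 = 0.007463
BW_deg = 0.43 degrees

0.43 degrees


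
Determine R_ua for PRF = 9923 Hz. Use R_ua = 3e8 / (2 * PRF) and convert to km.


R_ua = 3e8 / (2 * 9923) = 15116.4 m = 15.1 km

15.1 km


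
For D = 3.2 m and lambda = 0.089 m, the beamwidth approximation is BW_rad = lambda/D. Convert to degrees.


BW_rad = 0.089 / 3.2 = 0.027812
BW_deg = 1.59 degrees

1.59 degrees


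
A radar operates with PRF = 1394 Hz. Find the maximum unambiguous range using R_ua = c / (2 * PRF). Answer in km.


R_ua = 3e8 / (2 * 1394) = 107604.0 m = 107.6 km

107.6 km


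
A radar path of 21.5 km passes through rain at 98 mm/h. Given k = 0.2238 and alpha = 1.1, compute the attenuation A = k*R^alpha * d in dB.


gamma = 0.2238 * 98^1.1 = 34.690357 dB/km
A = 34.690357 * 21.5 = 745.84 dB

745.84 dB


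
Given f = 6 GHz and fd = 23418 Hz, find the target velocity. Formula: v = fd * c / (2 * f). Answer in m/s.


v = 23418 * 3e8 / (2 * 6000000000.0) = 585.5 m/s

585.5 m/s


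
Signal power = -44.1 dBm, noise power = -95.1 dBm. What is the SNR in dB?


SNR = -44.1 - (-95.1) = 51.0 dB

51.0 dB


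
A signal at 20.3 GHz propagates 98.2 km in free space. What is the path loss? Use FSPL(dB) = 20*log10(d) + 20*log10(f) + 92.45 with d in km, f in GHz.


20*log10(98.2) = 39.84
20*log10(20.3) = 26.15
FSPL = 158.4 dB

158.4 dB


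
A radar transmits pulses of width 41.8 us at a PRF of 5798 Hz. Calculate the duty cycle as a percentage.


DC = 41.8e-6 * 5798 * 100 = 24.24%

24.24%


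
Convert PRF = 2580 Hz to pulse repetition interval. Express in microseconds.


PRI = 1/2580 = 0.0003875969 s = 387.6 us

387.6 us


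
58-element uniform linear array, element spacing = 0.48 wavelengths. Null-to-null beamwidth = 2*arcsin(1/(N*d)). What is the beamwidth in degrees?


1/(N*d) = 1/(58*0.48) = 0.03592
BW = 2*arcsin(0.03592) = 4.1 degrees

4.1 degrees


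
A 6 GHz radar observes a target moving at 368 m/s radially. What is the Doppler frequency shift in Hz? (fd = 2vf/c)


fd = 2 * 368 * 6000000000.0 / 3e8 = 14720.0 Hz

14720.0 Hz


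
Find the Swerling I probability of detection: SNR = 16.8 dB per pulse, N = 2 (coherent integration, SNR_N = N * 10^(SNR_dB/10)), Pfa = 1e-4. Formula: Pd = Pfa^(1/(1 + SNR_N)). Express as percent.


SNR_lin = 10^(16.8/10) = 47.86301
SNR_N = 2 * 47.86301 = 95.72602
1/(1 + SNR_N) = 1/96.72602 = 0.0103385
Pd = (1e-4)^0.0103385 = 0.90917
Pd = 90.9%

90.9%


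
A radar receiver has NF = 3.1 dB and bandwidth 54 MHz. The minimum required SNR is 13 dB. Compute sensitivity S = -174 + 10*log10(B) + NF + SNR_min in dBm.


10*log10(54000000.0) = 77.32
S = -174 + 77.32 + 3.1 + 13 = -80.6 dBm

-80.6 dBm


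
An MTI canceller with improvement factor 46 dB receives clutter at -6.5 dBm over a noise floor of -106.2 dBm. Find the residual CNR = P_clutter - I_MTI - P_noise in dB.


CNR = -6.5 - 46 - (-106.2) = 53.7 dB

53.7 dB


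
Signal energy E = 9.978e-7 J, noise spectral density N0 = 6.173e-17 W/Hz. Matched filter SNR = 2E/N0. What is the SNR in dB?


SNR_lin = 2 * 9.978e-7 / 6.173e-17 = 3.233e10
SNR_dB = 10*log10(3.233e10) = 105.1 dB

105.1 dB


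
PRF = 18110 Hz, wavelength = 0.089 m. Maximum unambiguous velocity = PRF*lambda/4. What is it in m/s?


V_ua = 18110 * 0.089 / 4 = 402.9 m/s

402.9 m/s


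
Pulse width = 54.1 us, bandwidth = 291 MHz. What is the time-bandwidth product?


TBP = 54.1 * 291 = 15743.1

15743.1


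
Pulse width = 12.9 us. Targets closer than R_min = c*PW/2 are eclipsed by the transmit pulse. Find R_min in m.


R_min = 3e8 * 12.9e-6 / 2 = 1935.0 m

1935.0 m


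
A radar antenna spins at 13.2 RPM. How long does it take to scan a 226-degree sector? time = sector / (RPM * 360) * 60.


t = 226 / (13.2 * 360) * 60 = 2.85 s

2.85 s


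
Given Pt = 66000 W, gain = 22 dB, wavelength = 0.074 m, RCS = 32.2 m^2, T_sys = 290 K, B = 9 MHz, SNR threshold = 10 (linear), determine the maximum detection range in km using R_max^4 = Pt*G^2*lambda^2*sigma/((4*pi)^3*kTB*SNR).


G_lin = 10^(22/10) = 158.489319
R^4 = 66000 * 158.489319^2 * 0.074^2 * 32.2 / ((4*pi)^3 * 1.38e-23 * 290 * 9000000.0 * 10)
R^4 = 4.08991e17 m^4
R_max = (4.08991e17)^(1/4) = 25288.8 m = 25.3 km

25.3 km


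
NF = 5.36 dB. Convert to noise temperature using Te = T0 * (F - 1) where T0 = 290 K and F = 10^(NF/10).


NF_lin = 10^(5.36/10) = 3.435579
Te = 290 * (3.435579 - 1) = 706.3 K

706.3 K


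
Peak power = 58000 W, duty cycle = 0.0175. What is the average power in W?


P_avg = 58000 * 0.0175 = 1015.0 W

1015.0 W


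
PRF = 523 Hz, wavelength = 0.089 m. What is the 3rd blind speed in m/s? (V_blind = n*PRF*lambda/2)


V_blind = 3 * 523 * 0.089 / 2 = 69.8 m/s

69.8 m/s


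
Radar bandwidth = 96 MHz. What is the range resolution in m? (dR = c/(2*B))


dR = 3e8 / (2 * 96000000.0) = 1.56 m

1.56 m


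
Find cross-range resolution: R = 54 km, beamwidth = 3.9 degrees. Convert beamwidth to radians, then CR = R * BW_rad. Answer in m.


BW_rad = 0.068067841
CR = 54000 * 0.068067841 = 3675.7 m

3675.7 m


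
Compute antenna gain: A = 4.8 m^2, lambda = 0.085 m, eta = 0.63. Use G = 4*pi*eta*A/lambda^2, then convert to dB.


G_linear = 4*pi*0.63*4.8/0.085^2 = 5259.61
G_dB = 10*log10(5259.61) = 37.2 dB

37.2 dB


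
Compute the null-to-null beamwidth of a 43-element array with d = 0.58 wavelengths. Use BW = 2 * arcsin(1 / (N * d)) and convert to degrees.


1/(N*d) = 1/(43*0.58) = 0.040096
BW = 2*arcsin(0.040096) = 4.6 degrees

4.6 degrees


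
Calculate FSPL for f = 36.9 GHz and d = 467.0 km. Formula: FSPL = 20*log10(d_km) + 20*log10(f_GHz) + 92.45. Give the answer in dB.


20*log10(467.0) = 53.39
20*log10(36.9) = 31.34
FSPL = 177.2 dB

177.2 dB


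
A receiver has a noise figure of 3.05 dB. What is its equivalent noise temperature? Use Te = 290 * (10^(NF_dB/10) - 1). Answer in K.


NF_lin = 10^(3.05/10) = 2.018366
Te = 290 * (2.018366 - 1) = 295.3 K

295.3 K


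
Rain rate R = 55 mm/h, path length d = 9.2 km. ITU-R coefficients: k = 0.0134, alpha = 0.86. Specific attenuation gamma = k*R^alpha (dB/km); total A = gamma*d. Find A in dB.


gamma = 0.0134 * 55^0.86 = 0.420549 dB/km
A = 0.420549 * 9.2 = 3.87 dB

3.87 dB


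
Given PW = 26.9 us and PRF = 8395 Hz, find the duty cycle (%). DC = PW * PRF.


DC = 26.9e-6 * 8395 * 100 = 22.58%

22.58%


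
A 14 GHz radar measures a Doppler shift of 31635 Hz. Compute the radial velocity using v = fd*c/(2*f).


v = 31635 * 3e8 / (2 * 14000000000.0) = 338.9 m/s

338.9 m/s


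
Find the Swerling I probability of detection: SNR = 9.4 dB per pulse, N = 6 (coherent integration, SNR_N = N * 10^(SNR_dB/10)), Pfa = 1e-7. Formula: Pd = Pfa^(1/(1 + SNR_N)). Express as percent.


SNR_lin = 10^(9.4/10) = 8.70964
SNR_N = 6 * 8.70964 = 52.25784
1/(1 + SNR_N) = 1/53.25784 = 0.0187766
Pd = (1e-7)^0.0187766 = 0.73886
Pd = 73.9%

73.9%


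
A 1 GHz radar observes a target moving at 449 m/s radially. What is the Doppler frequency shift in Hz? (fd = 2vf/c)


fd = 2 * 449 * 1000000000.0 / 3e8 = 2993.3 Hz

2993.3 Hz


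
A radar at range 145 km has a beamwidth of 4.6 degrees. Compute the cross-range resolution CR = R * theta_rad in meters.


BW_rad = 0.080285146
CR = 145000 * 0.080285146 = 11641.3 m

11641.3 m


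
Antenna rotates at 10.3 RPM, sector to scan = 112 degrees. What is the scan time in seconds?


t = 112 / (10.3 * 360) * 60 = 1.81 s

1.81 s


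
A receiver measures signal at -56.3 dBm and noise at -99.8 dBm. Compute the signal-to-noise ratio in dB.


SNR = -56.3 - (-99.8) = 43.5 dB

43.5 dB


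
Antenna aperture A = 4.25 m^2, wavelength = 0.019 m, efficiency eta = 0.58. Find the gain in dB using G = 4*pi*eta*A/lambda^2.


G_linear = 4*pi*0.58*4.25/0.019^2 = 85806.38
G_dB = 10*log10(85806.38) = 49.3 dB

49.3 dB


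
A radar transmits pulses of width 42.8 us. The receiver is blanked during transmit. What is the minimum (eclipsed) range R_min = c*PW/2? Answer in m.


R_min = 3e8 * 42.8e-6 / 2 = 6420.0 m

6420.0 m


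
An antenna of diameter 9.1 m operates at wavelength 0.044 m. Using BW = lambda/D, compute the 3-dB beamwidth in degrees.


BW_rad = 0.044 / 9.1 = 0.004835
BW_deg = 0.28 degrees

0.28 degrees


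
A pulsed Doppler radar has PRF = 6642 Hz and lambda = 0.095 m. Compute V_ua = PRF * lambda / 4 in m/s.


V_ua = 6642 * 0.095 / 4 = 157.7 m/s

157.7 m/s


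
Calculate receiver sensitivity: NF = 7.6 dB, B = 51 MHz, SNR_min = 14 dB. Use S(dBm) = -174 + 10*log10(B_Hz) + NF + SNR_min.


10*log10(51000000.0) = 77.08
S = -174 + 77.08 + 7.6 + 14 = -75.3 dBm

-75.3 dBm


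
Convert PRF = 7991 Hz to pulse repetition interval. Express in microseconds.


PRI = 1/7991 = 0.0001251408 s = 125.1 us

125.1 us


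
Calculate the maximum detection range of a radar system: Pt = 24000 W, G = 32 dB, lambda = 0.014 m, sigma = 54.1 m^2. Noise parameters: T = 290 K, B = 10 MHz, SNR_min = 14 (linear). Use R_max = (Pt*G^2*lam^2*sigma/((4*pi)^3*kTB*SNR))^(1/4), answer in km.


G_lin = 10^(32/10) = 1584.893192
R^4 = 24000 * 1584.893192^2 * 0.014^2 * 54.1 / ((4*pi)^3 * 1.38e-23 * 290 * 10000000.0 * 14)
R^4 = 5.7495e17 m^4
R_max = (5.7495e17)^(1/4) = 27536.4 m = 27.5 km

27.5 km
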